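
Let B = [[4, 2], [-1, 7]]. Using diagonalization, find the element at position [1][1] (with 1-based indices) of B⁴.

-46

Characteristic polynomial: s^2 - 11s + 30 = (s - 6)(s - 5), so the eigenvalues are 5, 6.
s=5: eigenvector (-2, -1).
s=6: eigenvector (1, 1).
P = [[-2, 1], [-1, 1]], D = diag(5, 6), P⁻¹ = [[-1, 1], [-1, 2]].
B⁴ = P·diag(625, 1296)·P⁻¹ = [[-46, 1342], [-671, 1967]].
The requested entry is -46.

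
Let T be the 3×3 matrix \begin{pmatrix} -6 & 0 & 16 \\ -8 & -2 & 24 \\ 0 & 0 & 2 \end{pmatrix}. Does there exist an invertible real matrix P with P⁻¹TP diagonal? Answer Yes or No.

Characteristic polynomial: p(λ) = λ^3 + 6λ^2 - 4λ - 24 = (λ - 2)(λ + 2)(λ + 6).
All 3 eigenvalues are distinct, so T is diagonalizable.

Yes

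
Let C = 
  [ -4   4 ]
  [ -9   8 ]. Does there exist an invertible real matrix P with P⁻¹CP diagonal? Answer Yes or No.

Characteristic polynomial: p(s) = s^2 - 4s + 4 = (s - 2)^2.
s = 2 has algebraic multiplicity 2; rank(C − 2I) = 1, so geometric multiplicity = 1.
Geometric multiplicity < algebraic multiplicity, so C is not diagonalizable.

No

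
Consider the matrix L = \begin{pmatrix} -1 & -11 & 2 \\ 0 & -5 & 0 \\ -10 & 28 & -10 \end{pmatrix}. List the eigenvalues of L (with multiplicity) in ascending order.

-6, -5, -5

Characteristic polynomial: p(t) = t^3 + 16t^2 + 85t + 150 = (t + 5)^2(t + 6).
Roots (with multiplicity): -6, -5, -5.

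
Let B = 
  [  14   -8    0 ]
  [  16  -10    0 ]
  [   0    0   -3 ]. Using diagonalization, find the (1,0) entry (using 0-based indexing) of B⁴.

Characteristic polynomial: r^3 - r^2 - 24r - 36 = (r - 6)(r + 2)(r + 3), so the eigenvalues are -3, -2, 6.
r=6: eigenvector (1, 1, 0).
r=-3: eigenvector (0, 0, 1).
r=-2: eigenvector (1, 2, 0).
P = [[1, 0, 1], [1, 0, 2], [0, 1, 0]], D = diag(6, -3, -2), P⁻¹ = [[2, -1, 0], [0, 0, 1], [-1, 1, 0]].
B⁴ = P·diag(1296, 81, 16)·P⁻¹ = [[2576, -1280, 0], [2560, -1264, 0], [0, 0, 81]].
The requested entry is 2560.

2560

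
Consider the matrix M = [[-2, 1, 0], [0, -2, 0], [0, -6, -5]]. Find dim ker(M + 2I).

M + 2I = [[0, 1, 0], [0, 0, 0], [0, -6, -3]].
This matrix has rank 2, so its null space has dimension 3 − 2 = 1.

1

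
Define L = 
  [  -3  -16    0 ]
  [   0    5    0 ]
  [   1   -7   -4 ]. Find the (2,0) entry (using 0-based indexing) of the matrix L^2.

Characteristic polynomial: t^3 + 2t^2 - 23t - 60 = (t - 5)(t + 3)(t + 4), so the eigenvalues are -4, -3, 5.
t=-4: eigenvector (0, 0, -1).
t=5: eigenvector (-2, 1, -1).
t=-3: eigenvector (1, 0, 1).
P = [[0, -2, 1], [0, 1, 0], [-1, -1, 1]], D = diag(-4, 5, -3), P⁻¹ = [[1, 1, -1], [0, 1, 0], [1, 2, 0]].
L² = P·diag(16, 25, 9)·P⁻¹ = [[9, -32, 0], [0, 25, 0], [-7, -23, 16]].
The requested entry is -7.

-7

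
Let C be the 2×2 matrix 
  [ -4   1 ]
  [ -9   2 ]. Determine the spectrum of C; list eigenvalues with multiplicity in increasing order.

Characteristic polynomial: p(λ) = λ^2 + 2λ + 1 = (λ + 1)^2.
Roots (with multiplicity): -1, -1.

-1, -1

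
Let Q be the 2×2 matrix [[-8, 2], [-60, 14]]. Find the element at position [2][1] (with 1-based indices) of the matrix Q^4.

Characteristic polynomial: r^2 - 6r + 8 = (r - 4)(r - 2), so the eigenvalues are 2, 4.
r=4: eigenvector (1, 6).
r=2: eigenvector (1, 5).
P = [[1, 1], [6, 5]], D = diag(4, 2), P⁻¹ = [[-5, 1], [6, -1]].
Q⁴ = P·diag(256, 16)·P⁻¹ = [[-1184, 240], [-7200, 1456]].
The requested entry is -7200.

-7200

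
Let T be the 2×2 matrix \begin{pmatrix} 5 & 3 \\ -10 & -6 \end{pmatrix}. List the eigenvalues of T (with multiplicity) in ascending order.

Characteristic polynomial: p(μ) = μ^2 + μ = μ(μ + 1).
Roots (with multiplicity): -1, 0.

-1, 0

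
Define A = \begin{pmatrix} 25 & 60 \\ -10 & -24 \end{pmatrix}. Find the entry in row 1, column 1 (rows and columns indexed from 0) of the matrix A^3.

Characteristic polynomial: t^2 - t = t(t - 1), so the eigenvalues are 0, 1.
t=0: eigenvector (12, -5).
t=1: eigenvector (-5, 2).
P = [[12, -5], [-5, 2]], D = diag(0, 1), P⁻¹ = [[-2, -5], [-5, -12]].
A³ = P·diag(0, 1)·P⁻¹ = [[25, 60], [-10, -24]].
The requested entry is -24.

-24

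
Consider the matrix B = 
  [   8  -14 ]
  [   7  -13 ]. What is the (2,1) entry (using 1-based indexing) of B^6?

-46655

Characteristic polynomial: μ^2 + 5μ - 6 = (μ - 1)(μ + 6), so the eigenvalues are -6, 1.
μ=1: eigenvector (2, 1).
μ=-6: eigenvector (1, 1).
P = [[2, 1], [1, 1]], D = diag(1, -6), P⁻¹ = [[1, -1], [-1, 2]].
B⁶ = P·diag(1, 46656)·P⁻¹ = [[-46654, 93310], [-46655, 93311]].
The requested entry is -46655.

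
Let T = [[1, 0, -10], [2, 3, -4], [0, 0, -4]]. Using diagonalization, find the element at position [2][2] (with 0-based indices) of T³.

Characteristic polynomial: r^3 - 13r + 12 = (r - 3)(r - 1)(r + 4), so the eigenvalues are -4, 1, 3.
r=1: eigenvector (1, -1, 0).
r=3: eigenvector (0, 1, 0).
r=-4: eigenvector (2, 0, 1).
P = [[1, 0, 2], [-1, 1, 0], [0, 0, 1]], D = diag(1, 3, -4), P⁻¹ = [[1, 0, -2], [1, 1, -2], [0, 0, 1]].
T³ = P·diag(1, 27, -64)·P⁻¹ = [[1, 0, -130], [26, 27, -52], [0, 0, -64]].
The requested entry is -64.

-64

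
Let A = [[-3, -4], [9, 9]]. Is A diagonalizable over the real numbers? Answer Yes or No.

No

Characteristic polynomial: p(r) = r^2 - 6r + 9 = (r - 3)^2.
r = 3 has algebraic multiplicity 2; rank(A − 3I) = 1, so geometric multiplicity = 1.
Geometric multiplicity < algebraic multiplicity, so A is not diagonalizable.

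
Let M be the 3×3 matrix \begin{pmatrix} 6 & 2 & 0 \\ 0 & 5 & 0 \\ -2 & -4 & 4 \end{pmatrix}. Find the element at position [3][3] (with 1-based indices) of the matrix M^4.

256

Characteristic polynomial: t^3 - 15t^2 + 74t - 120 = (t - 6)(t - 5)(t - 4), so the eigenvalues are 4, 5, 6.
t=6: eigenvector (1, 0, -1).
t=5: eigenvector (-2, 1, 0).
t=4: eigenvector (0, 0, 1).
P = [[1, -2, 0], [0, 1, 0], [-1, 0, 1]], D = diag(6, 5, 4), P⁻¹ = [[1, 2, 0], [0, 1, 0], [1, 2, 1]].
M⁴ = P·diag(1296, 625, 256)·P⁻¹ = [[1296, 1342, 0], [0, 625, 0], [-1040, -2080, 256]].
The requested entry is 256.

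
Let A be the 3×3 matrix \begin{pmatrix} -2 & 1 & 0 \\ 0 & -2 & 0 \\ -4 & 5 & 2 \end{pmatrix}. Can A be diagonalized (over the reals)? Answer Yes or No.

No

Characteristic polynomial: p(λ) = λ^3 + 2λ^2 - 4λ - 8 = (λ - 2)(λ + 2)^2.
λ = -2 has algebraic multiplicity 2; rank(A + 2I) = 2, so geometric multiplicity = 1.
Geometric multiplicity < algebraic multiplicity, so A is not diagonalizable.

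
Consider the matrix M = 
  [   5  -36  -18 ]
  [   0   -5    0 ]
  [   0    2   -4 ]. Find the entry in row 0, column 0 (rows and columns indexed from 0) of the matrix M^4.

Characteristic polynomial: μ^3 + 4μ^2 - 25μ - 100 = (μ - 5)(μ + 4)(μ + 5), so the eigenvalues are -5, -4, 5.
μ=5: eigenvector (1, 0, 0).
μ=-5: eigenvector (0, 1, -2).
μ=-4: eigenvector (2, 0, 1).
P = [[1, 0, 2], [0, 1, 0], [0, -2, 1]], D = diag(5, -5, -4), P⁻¹ = [[1, -4, -2], [0, 1, 0], [0, 2, 1]].
M⁴ = P·diag(625, 625, 256)·P⁻¹ = [[625, -1476, -738], [0, 625, 0], [0, -738, 256]].
The requested entry is 625.

625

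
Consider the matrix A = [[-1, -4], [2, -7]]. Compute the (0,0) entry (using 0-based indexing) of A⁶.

Characteristic polynomial: μ^2 + 8μ + 15 = (μ + 3)(μ + 5), so the eigenvalues are -5, -3.
μ=-3: eigenvector (2, 1).
μ=-5: eigenvector (1, 1).
P = [[2, 1], [1, 1]], D = diag(-3, -5), P⁻¹ = [[1, -1], [-1, 2]].
A⁶ = P·diag(729, 15625)·P⁻¹ = [[-14167, 29792], [-14896, 30521]].
The requested entry is -14167.

-14167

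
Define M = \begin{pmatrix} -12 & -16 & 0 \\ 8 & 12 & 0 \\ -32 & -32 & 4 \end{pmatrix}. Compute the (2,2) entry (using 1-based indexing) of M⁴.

Characteristic polynomial: s^3 - 4s^2 - 16s + 64 = (s - 4)^2(s + 4), so the eigenvalues are -4, 4, 4.
s=4: eigenvector (-1, 1, -2).
s=4: eigenvector (0, 0, 1).
s=-4: eigenvector (-2, 1, -4).
P = [[-1, 0, -2], [1, 0, 1], [-2, 1, -4]], D = diag(4, 4, -4), P⁻¹ = [[1, 2, 0], [-2, 0, 1], [-1, -1, 0]].
M⁴ = P·diag(256, 256, 256)·P⁻¹ = [[256, 0, 0], [0, 256, 0], [0, 0, 256]].
The requested entry is 256.

256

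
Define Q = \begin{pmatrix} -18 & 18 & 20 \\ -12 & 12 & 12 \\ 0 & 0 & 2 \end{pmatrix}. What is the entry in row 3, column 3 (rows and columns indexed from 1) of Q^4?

16

Characteristic polynomial: s^3 + 4s^2 - 12s = s(s - 2)(s + 6), so the eigenvalues are -6, 0, 2.
s=-6: eigenvector (3, 2, 0).
s=0: eigenvector (1, 1, 0).
s=2: eigenvector (1, 0, 1).
P = [[3, 1, 1], [2, 1, 0], [0, 0, 1]], D = diag(-6, 0, 2), P⁻¹ = [[1, -1, -1], [-2, 3, 2], [0, 0, 1]].
Q⁴ = P·diag(1296, 0, 16)·P⁻¹ = [[3888, -3888, -3872], [2592, -2592, -2592], [0, 0, 16]].
The requested entry is 16.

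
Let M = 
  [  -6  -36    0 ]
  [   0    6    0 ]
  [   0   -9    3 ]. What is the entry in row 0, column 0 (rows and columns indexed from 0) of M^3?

Characteristic polynomial: t^3 - 3t^2 - 36t + 108 = (t - 6)(t - 3)(t + 6), so the eigenvalues are -6, 3, 6.
t=-6: eigenvector (1, 0, 0).
t=3: eigenvector (0, 0, 1).
t=6: eigenvector (-3, 1, -3).
P = [[1, 0, -3], [0, 0, 1], [0, 1, -3]], D = diag(-6, 3, 6), P⁻¹ = [[1, 3, 0], [0, 3, 1], [0, 1, 0]].
M³ = P·diag(-216, 27, 216)·P⁻¹ = [[-216, -1296, 0], [0, 216, 0], [0, -567, 27]].
The requested entry is -216.

-216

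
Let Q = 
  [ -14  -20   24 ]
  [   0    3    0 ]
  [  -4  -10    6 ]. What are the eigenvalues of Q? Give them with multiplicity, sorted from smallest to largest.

Characteristic polynomial: p(t) = t^3 + 5t^2 - 12t - 36 = (t - 3)(t + 2)(t + 6).
Roots (with multiplicity): -6, -2, 3.

-6, -2, 3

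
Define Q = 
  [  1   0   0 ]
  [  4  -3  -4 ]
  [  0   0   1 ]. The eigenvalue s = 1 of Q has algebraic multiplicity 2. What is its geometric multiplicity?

Q − 1I = [[0, 0, 0], [4, -4, -4], [0, 0, 0]].
This matrix has rank 1, so its null space has dimension 3 − 1 = 2.

2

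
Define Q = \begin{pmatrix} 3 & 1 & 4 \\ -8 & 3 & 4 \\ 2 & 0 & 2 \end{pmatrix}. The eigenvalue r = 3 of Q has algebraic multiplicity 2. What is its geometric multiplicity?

Q − 3I = [[0, 1, 4], [-8, 0, 4], [2, 0, -1]].
This matrix has rank 2, so its null space has dimension 3 − 2 = 1.

1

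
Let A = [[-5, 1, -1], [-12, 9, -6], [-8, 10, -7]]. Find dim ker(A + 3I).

A + 3I = [[-2, 1, -1], [-12, 12, -6], [-8, 10, -4]].
This matrix has rank 2, so its null space has dimension 3 − 2 = 1.

1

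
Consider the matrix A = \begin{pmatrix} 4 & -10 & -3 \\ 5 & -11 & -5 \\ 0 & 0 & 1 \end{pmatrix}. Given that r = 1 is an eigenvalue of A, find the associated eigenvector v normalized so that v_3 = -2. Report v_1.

-2

A − 1I = [[3, -10, -3], [5, -12, -5], [0, 0, 0]].
Solving (A − 1I)v = 0 gives the eigenspace spanned by (-2, 0, -2).
With v_3 = -2, v = (-2, 0, -2), so v_1 = -2.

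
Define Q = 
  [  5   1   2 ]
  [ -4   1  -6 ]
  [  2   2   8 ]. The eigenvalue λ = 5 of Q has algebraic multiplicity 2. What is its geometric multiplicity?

1

Q − 5I = [[0, 1, 2], [-4, -4, -6], [2, 2, 3]].
This matrix has rank 2, so its null space has dimension 3 − 2 = 1.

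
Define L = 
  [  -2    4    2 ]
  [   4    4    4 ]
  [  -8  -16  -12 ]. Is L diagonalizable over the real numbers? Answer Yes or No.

Yes

Characteristic polynomial: p(r) = r^3 + 10r^2 + 32r + 32 = (r + 2)(r + 4)^2.
r = -4 has algebraic multiplicity 2; rank(L + 4I) = 1, so geometric multiplicity = 2.
Every eigenvalue has geometric = algebraic multiplicity, so L is diagonalizable.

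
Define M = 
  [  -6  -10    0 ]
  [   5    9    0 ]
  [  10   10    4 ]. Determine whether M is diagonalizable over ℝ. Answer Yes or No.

Characteristic polynomial: p(λ) = λ^3 - 7λ^2 + 8λ + 16 = (λ - 4)^2(λ + 1).
λ = 4 has algebraic multiplicity 2; rank(M − 4I) = 1, so geometric multiplicity = 2.
Every eigenvalue has geometric = algebraic multiplicity, so M is diagonalizable.

Yes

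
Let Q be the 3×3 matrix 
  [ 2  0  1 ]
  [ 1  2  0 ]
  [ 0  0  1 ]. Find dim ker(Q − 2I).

1

Q − 2I = [[0, 0, 1], [1, 0, 0], [0, 0, -1]].
This matrix has rank 2, so its null space has dimension 3 − 2 = 1.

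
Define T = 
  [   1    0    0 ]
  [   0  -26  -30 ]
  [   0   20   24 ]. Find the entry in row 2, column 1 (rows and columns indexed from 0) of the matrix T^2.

-40

Characteristic polynomial: s^3 + s^2 - 26s + 24 = (s - 4)(s - 1)(s + 6), so the eigenvalues are -6, 1, 4.
s=-6: eigenvector (0, 3, -2).
s=1: eigenvector (1, 0, 0).
s=4: eigenvector (0, -1, 1).
P = [[0, 1, 0], [3, 0, -1], [-2, 0, 1]], D = diag(-6, 1, 4), P⁻¹ = [[0, 1, 1], [1, 0, 0], [0, 2, 3]].
T² = P·diag(36, 1, 16)·P⁻¹ = [[1, 0, 0], [0, 76, 60], [0, -40, -24]].
The requested entry is -40.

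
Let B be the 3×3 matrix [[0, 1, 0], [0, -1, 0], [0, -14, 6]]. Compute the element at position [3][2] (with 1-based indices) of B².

-70

Characteristic polynomial: t^3 - 5t^2 - 6t = t(t - 6)(t + 1), so the eigenvalues are -1, 0, 6.
t=0: eigenvector (1, 0, 0).
t=-1: eigenvector (-1, 1, 2).
t=6: eigenvector (0, 0, 1).
P = [[1, -1, 0], [0, 1, 0], [0, 2, 1]], D = diag(0, -1, 6), P⁻¹ = [[1, 1, 0], [0, 1, 0], [0, -2, 1]].
B² = P·diag(0, 1, 36)·P⁻¹ = [[0, -1, 0], [0, 1, 0], [0, -70, 36]].
The requested entry is -70.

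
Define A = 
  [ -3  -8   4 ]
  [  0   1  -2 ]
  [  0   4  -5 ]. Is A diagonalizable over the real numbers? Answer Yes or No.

Characteristic polynomial: p(r) = r^3 + 7r^2 + 15r + 9 = (r + 1)(r + 3)^2.
r = -3 has algebraic multiplicity 2; rank(A + 3I) = 1, so geometric multiplicity = 2.
Every eigenvalue has geometric = algebraic multiplicity, so A is diagonalizable.

Yes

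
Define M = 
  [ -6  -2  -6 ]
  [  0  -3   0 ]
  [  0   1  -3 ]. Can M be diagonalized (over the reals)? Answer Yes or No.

No

Characteristic polynomial: p(λ) = λ^3 + 12λ^2 + 45λ + 54 = (λ + 3)^2(λ + 6).
λ = -3 has algebraic multiplicity 2; rank(M + 3I) = 2, so geometric multiplicity = 1.
Geometric multiplicity < algebraic multiplicity, so M is not diagonalizable.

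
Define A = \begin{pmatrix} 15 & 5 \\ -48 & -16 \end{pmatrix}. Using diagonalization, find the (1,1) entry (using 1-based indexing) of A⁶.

Characteristic polynomial: μ^2 + μ = μ(μ + 1), so the eigenvalues are -1, 0.
μ=-1: eigenvector (-5, 16).
μ=0: eigenvector (1, -3).
P = [[-5, 1], [16, -3]], D = diag(-1, 0), P⁻¹ = [[3, 1], [16, 5]].
A⁶ = P·diag(1, 0)·P⁻¹ = [[-15, -5], [48, 16]].
The requested entry is -15.

-15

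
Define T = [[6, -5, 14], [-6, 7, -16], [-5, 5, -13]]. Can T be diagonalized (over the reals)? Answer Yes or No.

Yes

Characteristic polynomial: p(s) = s^3 - 7s + 6 = (s - 2)(s - 1)(s + 3).
All 3 eigenvalues are distinct, so T is diagonalizable.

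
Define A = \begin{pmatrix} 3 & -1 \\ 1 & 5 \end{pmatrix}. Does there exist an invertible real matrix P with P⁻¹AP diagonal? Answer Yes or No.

Characteristic polynomial: p(r) = r^2 - 8r + 16 = (r - 4)^2.
r = 4 has algebraic multiplicity 2; rank(A − 4I) = 1, so geometric multiplicity = 1.
Geometric multiplicity < algebraic multiplicity, so A is not diagonalizable.

No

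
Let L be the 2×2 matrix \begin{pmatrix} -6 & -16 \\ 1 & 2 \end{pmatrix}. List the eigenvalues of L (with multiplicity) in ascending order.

Characteristic polynomial: p(λ) = λ^2 + 4λ + 4 = (λ + 2)^2.
Roots (with multiplicity): -2, -2.

-2, -2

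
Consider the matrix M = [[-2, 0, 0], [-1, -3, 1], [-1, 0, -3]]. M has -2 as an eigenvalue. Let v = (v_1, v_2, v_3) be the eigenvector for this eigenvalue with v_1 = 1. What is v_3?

-1

M + 2I = [[0, 0, 0], [-1, -1, 1], [-1, 0, -1]].
Solving (M + 2I)v = 0 gives the eigenspace spanned by (1, -2, -1).
With v_1 = 1, v = (1, -2, -1), so v_3 = -1.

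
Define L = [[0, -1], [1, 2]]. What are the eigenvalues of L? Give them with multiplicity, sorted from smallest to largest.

Characteristic polynomial: p(λ) = λ^2 - 2λ + 1 = (λ - 1)^2.
Roots (with multiplicity): 1, 1.

1, 1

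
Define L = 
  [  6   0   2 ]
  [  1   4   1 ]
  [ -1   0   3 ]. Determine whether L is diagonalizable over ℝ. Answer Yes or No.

Yes

Characteristic polynomial: p(t) = t^3 - 13t^2 + 56t - 80 = (t - 5)(t - 4)^2.
t = 4 has algebraic multiplicity 2; rank(L − 4I) = 1, so geometric multiplicity = 2.
Every eigenvalue has geometric = algebraic multiplicity, so L is diagonalizable.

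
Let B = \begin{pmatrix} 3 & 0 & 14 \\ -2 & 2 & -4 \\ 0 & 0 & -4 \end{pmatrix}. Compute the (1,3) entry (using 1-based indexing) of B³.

182

Characteristic polynomial: λ^3 - λ^2 - 14λ + 24 = (λ - 3)(λ - 2)(λ + 4), so the eigenvalues are -4, 2, 3.
λ=3: eigenvector (1, -2, 0).
λ=2: eigenvector (0, 1, 0).
λ=-4: eigenvector (-2, 0, 1).
P = [[1, 0, -2], [-2, 1, 0], [0, 0, 1]], D = diag(3, 2, -4), P⁻¹ = [[1, 0, 2], [2, 1, 4], [0, 0, 1]].
B³ = P·diag(27, 8, -64)·P⁻¹ = [[27, 0, 182], [-38, 8, -76], [0, 0, -64]].
The requested entry is 182.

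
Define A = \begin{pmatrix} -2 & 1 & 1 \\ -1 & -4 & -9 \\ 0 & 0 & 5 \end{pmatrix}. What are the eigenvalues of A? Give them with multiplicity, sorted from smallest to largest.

-3, -3, 5

Characteristic polynomial: p(t) = t^3 + t^2 - 21t - 45 = (t - 5)(t + 3)^2.
Roots (with multiplicity): -3, -3, 5.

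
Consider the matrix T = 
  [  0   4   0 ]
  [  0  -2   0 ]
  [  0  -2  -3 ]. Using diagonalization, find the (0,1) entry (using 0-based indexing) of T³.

Characteristic polynomial: λ^3 + 5λ^2 + 6λ = λ(λ + 2)(λ + 3), so the eigenvalues are -3, -2, 0.
λ=0: eigenvector (1, 0, 0).
λ=-2: eigenvector (-2, 1, -2).
λ=-3: eigenvector (0, 0, 1).
P = [[1, -2, 0], [0, 1, 0], [0, -2, 1]], D = diag(0, -2, -3), P⁻¹ = [[1, 2, 0], [0, 1, 0], [0, 2, 1]].
T³ = P·diag(0, -8, -27)·P⁻¹ = [[0, 16, 0], [0, -8, 0], [0, -38, -27]].
The requested entry is 16.

16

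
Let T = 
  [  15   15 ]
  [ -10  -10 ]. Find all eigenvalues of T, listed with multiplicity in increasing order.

Characteristic polynomial: p(λ) = λ^2 - 5λ = λ(λ - 5).
Roots (with multiplicity): 0, 5.

0, 5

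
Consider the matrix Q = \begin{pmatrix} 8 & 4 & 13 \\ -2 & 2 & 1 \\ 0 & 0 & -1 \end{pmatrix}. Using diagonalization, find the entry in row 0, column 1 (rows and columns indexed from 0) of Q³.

304

Characteristic polynomial: t^3 - 9t^2 + 14t + 24 = (t - 6)(t - 4)(t + 1), so the eigenvalues are -1, 4, 6.
t=-1: eigenvector (-1, -1, 1).
t=6: eigenvector (-2, 1, 0).
t=4: eigenvector (-1, 1, 0).
P = [[-1, -2, -1], [-1, 1, 1], [1, 0, 0]], D = diag(-1, 6, 4), P⁻¹ = [[0, 0, 1], [-1, -1, -2], [1, 2, 3]].
Q³ = P·diag(-1, 216, 64)·P⁻¹ = [[368, 304, 673], [-152, -88, -239], [0, 0, -1]].
The requested entry is 304.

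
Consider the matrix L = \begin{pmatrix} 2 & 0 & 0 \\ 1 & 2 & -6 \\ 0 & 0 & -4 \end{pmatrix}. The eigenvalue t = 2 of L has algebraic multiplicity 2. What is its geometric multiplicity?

1

L − 2I = [[0, 0, 0], [1, 0, -6], [0, 0, -6]].
This matrix has rank 2, so its null space has dimension 3 − 2 = 1.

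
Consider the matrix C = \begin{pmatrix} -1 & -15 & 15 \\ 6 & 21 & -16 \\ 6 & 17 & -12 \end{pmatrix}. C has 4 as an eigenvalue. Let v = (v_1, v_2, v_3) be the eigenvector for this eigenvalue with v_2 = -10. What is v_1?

15

C − 4I = [[-5, -15, 15], [6, 17, -16], [6, 17, -16]].
Solving (C − 4I)v = 0 gives the eigenspace spanned by (15, -10, -5).
With v_2 = -10, v = (15, -10, -5), so v_1 = 15.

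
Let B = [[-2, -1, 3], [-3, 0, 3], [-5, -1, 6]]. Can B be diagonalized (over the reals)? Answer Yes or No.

Characteristic polynomial: p(r) = r^3 - 4r^2 + 3r = r(r - 3)(r - 1).
All 3 eigenvalues are distinct, so B is diagonalizable.

Yes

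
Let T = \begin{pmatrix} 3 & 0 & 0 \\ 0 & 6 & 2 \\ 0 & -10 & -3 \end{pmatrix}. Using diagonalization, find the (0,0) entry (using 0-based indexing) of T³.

27

Characteristic polynomial: s^3 - 6s^2 + 11s - 6 = (s - 3)(s - 2)(s - 1), so the eigenvalues are 1, 2, 3.
s=2: eigenvector (0, 1, -2).
s=3: eigenvector (1, 0, 0).
s=1: eigenvector (0, -2, 5).
P = [[0, 1, 0], [1, 0, -2], [-2, 0, 5]], D = diag(2, 3, 1), P⁻¹ = [[0, 5, 2], [1, 0, 0], [0, 2, 1]].
T³ = P·diag(8, 27, 1)·P⁻¹ = [[27, 0, 0], [0, 36, 14], [0, -70, -27]].
The requested entry is 27.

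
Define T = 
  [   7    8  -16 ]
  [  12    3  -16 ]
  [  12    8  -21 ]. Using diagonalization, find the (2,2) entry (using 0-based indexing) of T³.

Characteristic polynomial: μ^3 + 11μ^2 + 35μ + 25 = (μ + 1)(μ + 5)^2, so the eigenvalues are -5, -5, -1.
μ=-1: eigenvector (1, 1, 1).
μ=-5: eigenvector (-2, 3, 0).
μ=-5: eigenvector (0, 2, 1).
P = [[1, -2, 0], [1, 3, 2], [1, 0, 1]], D = diag(-1, -5, -5), P⁻¹ = [[3, 2, -4], [1, 1, -2], [-3, -2, 5]].
T³ = P·diag(-1, -125, -125)·P⁻¹ = [[247, 248, -496], [372, 123, -496], [372, 248, -621]].
The requested entry is -621.

-621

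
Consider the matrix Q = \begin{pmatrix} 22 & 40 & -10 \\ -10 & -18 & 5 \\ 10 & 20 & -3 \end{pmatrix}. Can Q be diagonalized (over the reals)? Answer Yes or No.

Yes

Characteristic polynomial: p(μ) = μ^3 - μ^2 - 8μ + 12 = (μ - 2)^2(μ + 3).
μ = 2 has algebraic multiplicity 2; rank(Q − 2I) = 1, so geometric multiplicity = 2.
Every eigenvalue has geometric = algebraic multiplicity, so Q is diagonalizable.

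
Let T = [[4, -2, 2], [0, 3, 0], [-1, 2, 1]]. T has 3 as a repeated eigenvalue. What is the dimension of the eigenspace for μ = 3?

2

T − 3I = [[1, -2, 2], [0, 0, 0], [-1, 2, -2]].
This matrix has rank 1, so its null space has dimension 3 − 1 = 2.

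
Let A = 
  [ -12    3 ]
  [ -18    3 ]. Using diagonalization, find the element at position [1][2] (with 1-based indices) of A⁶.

Characteristic polynomial: μ^2 + 9μ + 18 = (μ + 3)(μ + 6), so the eigenvalues are -6, -3.
μ=-6: eigenvector (-1, -2).
μ=-3: eigenvector (1, 3).
P = [[-1, 1], [-2, 3]], D = diag(-6, -3), P⁻¹ = [[-3, 1], [-2, 1]].
A⁶ = P·diag(46656, 729)·P⁻¹ = [[138510, -45927], [275562, -91125]].
The requested entry is -45927.

-45927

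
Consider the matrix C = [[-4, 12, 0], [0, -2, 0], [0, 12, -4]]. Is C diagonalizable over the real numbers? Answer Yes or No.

Yes

Characteristic polynomial: p(s) = s^3 + 10s^2 + 32s + 32 = (s + 2)(s + 4)^2.
s = -4 has algebraic multiplicity 2; rank(C + 4I) = 1, so geometric multiplicity = 2.
Every eigenvalue has geometric = algebraic multiplicity, so C is diagonalizable.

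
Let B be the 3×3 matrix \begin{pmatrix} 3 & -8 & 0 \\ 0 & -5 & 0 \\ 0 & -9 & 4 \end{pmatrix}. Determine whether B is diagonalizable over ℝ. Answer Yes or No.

Characteristic polynomial: p(t) = t^3 - 2t^2 - 23t + 60 = (t - 4)(t - 3)(t + 5).
All 3 eigenvalues are distinct, so B is diagonalizable.

Yes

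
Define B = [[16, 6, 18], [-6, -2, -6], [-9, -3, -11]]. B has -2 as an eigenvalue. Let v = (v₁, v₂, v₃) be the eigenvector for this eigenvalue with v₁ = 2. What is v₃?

-2

B + 2I = [[18, 6, 18], [-6, 0, -6], [-9, -3, -9]].
Solving (B + 2I)v = 0 gives the eigenspace spanned by (2, 0, -2).
With v₁ = 2, v = (2, 0, -2), so v₃ = -2.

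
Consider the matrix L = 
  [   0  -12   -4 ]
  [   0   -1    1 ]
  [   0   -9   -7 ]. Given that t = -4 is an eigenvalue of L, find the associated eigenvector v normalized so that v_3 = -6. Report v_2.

2

L + 4I = [[4, -12, -4], [0, 3, 1], [0, -9, -3]].
Solving (L + 4I)v = 0 gives the eigenspace spanned by (0, 2, -6).
With v_3 = -6, v = (0, 2, -6), so v_2 = 2.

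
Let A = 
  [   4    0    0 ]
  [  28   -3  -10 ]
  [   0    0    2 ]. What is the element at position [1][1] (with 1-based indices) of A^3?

64

Characteristic polynomial: s^3 - 3s^2 - 10s + 24 = (s - 4)(s - 2)(s + 3), so the eigenvalues are -3, 2, 4.
s=4: eigenvector (1, 4, 0).
s=-3: eigenvector (0, 1, 0).
s=2: eigenvector (0, -2, 1).
P = [[1, 0, 0], [4, 1, -2], [0, 0, 1]], D = diag(4, -3, 2), P⁻¹ = [[1, 0, 0], [-4, 1, 2], [0, 0, 1]].
A³ = P·diag(64, -27, 8)·P⁻¹ = [[64, 0, 0], [364, -27, -70], [0, 0, 8]].
The requested entry is 64.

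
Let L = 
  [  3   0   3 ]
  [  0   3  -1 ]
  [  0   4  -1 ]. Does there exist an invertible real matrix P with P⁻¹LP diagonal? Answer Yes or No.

No

Characteristic polynomial: p(s) = s^3 - 5s^2 + 7s - 3 = (s - 3)(s - 1)^2.
s = 1 has algebraic multiplicity 2; rank(L − 1I) = 2, so geometric multiplicity = 1.
Geometric multiplicity < algebraic multiplicity, so L is not diagonalizable.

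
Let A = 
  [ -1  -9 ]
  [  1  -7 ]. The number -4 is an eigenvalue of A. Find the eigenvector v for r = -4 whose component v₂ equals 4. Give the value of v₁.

12

A + 4I = [[3, -9], [1, -3]].
Solving (A + 4I)v = 0 gives the eigenspace spanned by (12, 4).
With v₂ = 4, v = (12, 4), so v₁ = 12.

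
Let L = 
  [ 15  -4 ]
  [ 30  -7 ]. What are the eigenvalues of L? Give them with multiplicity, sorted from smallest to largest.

3, 5

Characteristic polynomial: p(λ) = λ^2 - 8λ + 15 = (λ - 5)(λ - 3).
Roots (with multiplicity): 3, 5.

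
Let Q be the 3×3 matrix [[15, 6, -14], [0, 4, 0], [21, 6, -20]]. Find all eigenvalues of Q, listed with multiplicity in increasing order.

-6, 1, 4

Characteristic polynomial: p(s) = s^3 + s^2 - 26s + 24 = (s - 4)(s - 1)(s + 6).
Roots (with multiplicity): -6, 1, 4.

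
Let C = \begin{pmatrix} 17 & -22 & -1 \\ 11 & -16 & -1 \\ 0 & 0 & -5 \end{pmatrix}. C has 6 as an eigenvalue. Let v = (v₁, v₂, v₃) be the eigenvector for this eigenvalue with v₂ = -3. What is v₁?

C − 6I = [[11, -22, -1], [11, -22, -1], [0, 0, -11]].
Solving (C − 6I)v = 0 gives the eigenspace spanned by (-6, -3, 0).
With v₂ = -3, v = (-6, -3, 0), so v₁ = -6.

-6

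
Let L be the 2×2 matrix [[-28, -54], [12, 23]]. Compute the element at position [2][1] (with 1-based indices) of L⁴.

-1020

Characteristic polynomial: μ^2 + 5μ + 4 = (μ + 1)(μ + 4), so the eigenvalues are -4, -1.
μ=-4: eigenvector (-9, 4).
μ=-1: eigenvector (-2, 1).
P = [[-9, -2], [4, 1]], D = diag(-4, -1), P⁻¹ = [[-1, -2], [4, 9]].
L⁴ = P·diag(256, 1)·P⁻¹ = [[2296, 4590], [-1020, -2039]].
The requested entry is -1020.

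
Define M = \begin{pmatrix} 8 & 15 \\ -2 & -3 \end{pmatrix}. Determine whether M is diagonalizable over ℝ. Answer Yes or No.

Yes

Characteristic polynomial: p(μ) = μ^2 - 5μ + 6 = (μ - 3)(μ - 2).
All 2 eigenvalues are distinct, so M is diagonalizable.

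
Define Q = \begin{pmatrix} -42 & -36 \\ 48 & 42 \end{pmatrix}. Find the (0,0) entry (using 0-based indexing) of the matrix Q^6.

Characteristic polynomial: μ^2 - 36 = (μ - 6)(μ + 6), so the eigenvalues are -6, 6.
μ=-6: eigenvector (1, -1).
μ=6: eigenvector (-3, 4).
P = [[1, -3], [-1, 4]], D = diag(-6, 6), P⁻¹ = [[4, 3], [1, 1]].
Q⁶ = P·diag(46656, 46656)·P⁻¹ = [[46656, 0], [0, 46656]].
The requested entry is 46656.

46656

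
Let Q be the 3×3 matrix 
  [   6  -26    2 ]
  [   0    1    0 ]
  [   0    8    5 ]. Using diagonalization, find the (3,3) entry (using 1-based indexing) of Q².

25

Characteristic polynomial: r^3 - 12r^2 + 41r - 30 = (r - 6)(r - 5)(r - 1), so the eigenvalues are 1, 5, 6.
r=5: eigenvector (-2, 0, 1).
r=1: eigenvector (6, 1, -2).
r=6: eigenvector (1, 0, 0).
P = [[-2, 6, 1], [0, 1, 0], [1, -2, 0]], D = diag(5, 1, 6), P⁻¹ = [[0, 2, 1], [0, 1, 0], [1, -2, 2]].
Q² = P·diag(25, 1, 36)·P⁻¹ = [[36, -166, 22], [0, 1, 0], [0, 48, 25]].
The requested entry is 25.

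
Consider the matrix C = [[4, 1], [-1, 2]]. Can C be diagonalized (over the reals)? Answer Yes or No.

No

Characteristic polynomial: p(t) = t^2 - 6t + 9 = (t - 3)^2.
t = 3 has algebraic multiplicity 2; rank(C − 3I) = 1, so geometric multiplicity = 1.
Geometric multiplicity < algebraic multiplicity, so C is not diagonalizable.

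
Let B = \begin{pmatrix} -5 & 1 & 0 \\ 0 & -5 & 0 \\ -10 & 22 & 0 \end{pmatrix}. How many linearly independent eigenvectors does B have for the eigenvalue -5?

1

B + 5I = [[0, 1, 0], [0, 0, 0], [-10, 22, 5]].
This matrix has rank 2, so its null space has dimension 3 − 2 = 1.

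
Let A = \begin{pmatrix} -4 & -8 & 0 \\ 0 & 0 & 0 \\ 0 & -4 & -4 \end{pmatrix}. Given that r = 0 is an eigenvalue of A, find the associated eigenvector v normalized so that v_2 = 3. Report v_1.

-6

A = [[-4, -8, 0], [0, 0, 0], [0, -4, -4]].
Solving (A)v = 0 gives the eigenspace spanned by (-6, 3, -3).
With v_2 = 3, v = (-6, 3, -3), so v_1 = -6.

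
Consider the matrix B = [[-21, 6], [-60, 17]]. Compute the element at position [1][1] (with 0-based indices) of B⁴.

Characteristic polynomial: μ^2 + 4μ + 3 = (μ + 1)(μ + 3), so the eigenvalues are -3, -1.
μ=-3: eigenvector (1, 3).
μ=-1: eigenvector (3, 10).
P = [[1, 3], [3, 10]], D = diag(-3, -1), P⁻¹ = [[10, -3], [-3, 1]].
B⁴ = P·diag(81, 1)·P⁻¹ = [[801, -240], [2400, -719]].
The requested entry is -719.

-719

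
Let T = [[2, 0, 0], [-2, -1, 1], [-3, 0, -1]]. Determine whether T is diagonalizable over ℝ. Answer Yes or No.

No

Characteristic polynomial: p(s) = s^3 - 3s - 2 = (s - 2)(s + 1)^2.
s = -1 has algebraic multiplicity 2; rank(T + 1I) = 2, so geometric multiplicity = 1.
Geometric multiplicity < algebraic multiplicity, so T is not diagonalizable.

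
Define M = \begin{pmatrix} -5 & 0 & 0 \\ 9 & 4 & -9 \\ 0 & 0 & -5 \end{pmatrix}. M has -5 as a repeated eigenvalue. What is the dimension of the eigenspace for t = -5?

2

M + 5I = [[0, 0, 0], [9, 9, -9], [0, 0, 0]].
This matrix has rank 1, so its null space has dimension 3 − 1 = 2.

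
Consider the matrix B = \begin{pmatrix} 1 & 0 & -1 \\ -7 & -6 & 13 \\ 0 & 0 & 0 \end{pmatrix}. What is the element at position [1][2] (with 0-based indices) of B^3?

Characteristic polynomial: s^3 + 5s^2 - 6s = s(s - 1)(s + 6), so the eigenvalues are -6, 0, 1.
s=1: eigenvector (1, -1, 0).
s=-6: eigenvector (0, 1, 0).
s=0: eigenvector (1, 1, 1).
P = [[1, 0, 1], [-1, 1, 1], [0, 0, 1]], D = diag(1, -6, 0), P⁻¹ = [[1, 0, -1], [1, 1, -2], [0, 0, 1]].
B³ = P·diag(1, -216, 0)·P⁻¹ = [[1, 0, -1], [-217, -216, 433], [0, 0, 0]].
The requested entry is 433.

433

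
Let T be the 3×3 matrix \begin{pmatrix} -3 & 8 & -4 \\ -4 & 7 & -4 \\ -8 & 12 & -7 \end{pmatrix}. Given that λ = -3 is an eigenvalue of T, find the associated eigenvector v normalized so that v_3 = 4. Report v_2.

T + 3I = [[0, 8, -4], [-4, 10, -4], [-8, 12, -4]].
Solving (T + 3I)v = 0 gives the eigenspace spanned by (1, 2, 4).
With v_3 = 4, v = (1, 2, 4), so v_2 = 2.

2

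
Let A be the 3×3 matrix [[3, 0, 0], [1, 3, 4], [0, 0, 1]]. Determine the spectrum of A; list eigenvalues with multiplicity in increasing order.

Characteristic polynomial: p(r) = r^3 - 7r^2 + 15r - 9 = (r - 3)^2(r - 1).
Roots (with multiplicity): 1, 3, 3.

1, 3, 3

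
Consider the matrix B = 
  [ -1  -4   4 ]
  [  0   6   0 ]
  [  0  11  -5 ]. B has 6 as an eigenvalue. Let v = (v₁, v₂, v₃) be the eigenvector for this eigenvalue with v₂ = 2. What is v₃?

B − 6I = [[-7, -4, 4], [0, 0, 0], [0, 11, -11]].
Solving (B − 6I)v = 0 gives the eigenspace spanned by (0, 2, 2).
With v₂ = 2, v = (0, 2, 2), so v₃ = 2.

2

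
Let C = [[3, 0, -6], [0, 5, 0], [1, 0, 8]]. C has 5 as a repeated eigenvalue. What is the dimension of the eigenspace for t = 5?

C − 5I = [[-2, 0, -6], [0, 0, 0], [1, 0, 3]].
This matrix has rank 1, so its null space has dimension 3 − 1 = 2.

2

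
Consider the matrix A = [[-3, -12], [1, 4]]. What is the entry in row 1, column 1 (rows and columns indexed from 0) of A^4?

4

Characteristic polynomial: r^2 - r = r(r - 1), so the eigenvalues are 0, 1.
r=1: eigenvector (-3, 1).
r=0: eigenvector (4, -1).
P = [[-3, 4], [1, -1]], D = diag(1, 0), P⁻¹ = [[1, 4], [1, 3]].
A⁴ = P·diag(1, 0)·P⁻¹ = [[-3, -12], [1, 4]].
The requested entry is 4.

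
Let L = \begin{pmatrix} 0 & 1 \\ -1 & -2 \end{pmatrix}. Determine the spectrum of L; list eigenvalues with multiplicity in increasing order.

Characteristic polynomial: p(r) = r^2 + 2r + 1 = (r + 1)^2.
Roots (with multiplicity): -1, -1.

-1, -1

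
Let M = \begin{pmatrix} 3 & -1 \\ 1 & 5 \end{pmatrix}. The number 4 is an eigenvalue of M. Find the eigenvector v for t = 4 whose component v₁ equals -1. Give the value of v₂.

1

M − 4I = [[-1, -1], [1, 1]].
Solving (M − 4I)v = 0 gives the eigenspace spanned by (-1, 1).
With v₁ = -1, v = (-1, 1), so v₂ = 1.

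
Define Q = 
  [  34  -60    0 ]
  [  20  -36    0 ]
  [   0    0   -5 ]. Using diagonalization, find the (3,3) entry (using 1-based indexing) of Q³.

-125

Characteristic polynomial: λ^3 + 7λ^2 - 14λ - 120 = (λ - 4)(λ + 5)(λ + 6), so the eigenvalues are -6, -5, 4.
λ=-6: eigenvector (-3, -2, 0).
λ=-5: eigenvector (0, 0, 1).
λ=4: eigenvector (2, 1, 0).
P = [[-3, 0, 2], [-2, 0, 1], [0, 1, 0]], D = diag(-6, -5, 4), P⁻¹ = [[1, -2, 0], [0, 0, 1], [2, -3, 0]].
Q³ = P·diag(-216, -125, 64)·P⁻¹ = [[904, -1680, 0], [560, -1056, 0], [0, 0, -125]].
The requested entry is -125.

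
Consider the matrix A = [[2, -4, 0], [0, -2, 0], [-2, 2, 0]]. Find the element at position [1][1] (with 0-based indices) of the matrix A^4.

Characteristic polynomial: s^3 - 4s = s(s - 2)(s + 2), so the eigenvalues are -2, 0, 2.
s=2: eigenvector (1, 0, -1).
s=-2: eigenvector (1, 1, 0).
s=0: eigenvector (0, 0, 1).
P = [[1, 1, 0], [0, 1, 0], [-1, 0, 1]], D = diag(2, -2, 0), P⁻¹ = [[1, -1, 0], [0, 1, 0], [1, -1, 1]].
A⁴ = P·diag(16, 16, 0)·P⁻¹ = [[16, 0, 0], [0, 16, 0], [-16, 16, 0]].
The requested entry is 16.

16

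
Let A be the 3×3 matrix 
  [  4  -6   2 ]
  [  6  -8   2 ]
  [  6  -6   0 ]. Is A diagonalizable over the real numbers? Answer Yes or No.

Yes

Characteristic polynomial: p(s) = s^3 + 4s^2 + 4s = s(s + 2)^2.
s = -2 has algebraic multiplicity 2; rank(A + 2I) = 1, so geometric multiplicity = 2.
Every eigenvalue has geometric = algebraic multiplicity, so A is diagonalizable.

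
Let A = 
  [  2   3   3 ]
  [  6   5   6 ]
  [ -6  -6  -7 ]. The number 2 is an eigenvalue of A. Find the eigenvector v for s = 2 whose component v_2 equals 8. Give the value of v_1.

4

A − 2I = [[0, 3, 3], [6, 3, 6], [-6, -6, -9]].
Solving (A − 2I)v = 0 gives the eigenspace spanned by (4, 8, -8).
With v_2 = 8, v = (4, 8, -8), so v_1 = 4.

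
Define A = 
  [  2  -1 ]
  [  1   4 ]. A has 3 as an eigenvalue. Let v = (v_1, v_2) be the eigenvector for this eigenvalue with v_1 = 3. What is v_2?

-3

A − 3I = [[-1, -1], [1, 1]].
Solving (A − 3I)v = 0 gives the eigenspace spanned by (3, -3).
With v_1 = 3, v = (3, -3), so v_2 = -3.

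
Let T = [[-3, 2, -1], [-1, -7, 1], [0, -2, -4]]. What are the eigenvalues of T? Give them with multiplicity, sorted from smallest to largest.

Characteristic polynomial: p(μ) = μ^3 + 14μ^2 + 65μ + 100 = (μ + 4)(μ + 5)^2.
Roots (with multiplicity): -5, -5, -4.

-5, -5, -4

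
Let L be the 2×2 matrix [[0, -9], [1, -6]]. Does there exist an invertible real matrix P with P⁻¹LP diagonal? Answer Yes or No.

No

Characteristic polynomial: p(μ) = μ^2 + 6μ + 9 = (μ + 3)^2.
μ = -3 has algebraic multiplicity 2; rank(L + 3I) = 1, so geometric multiplicity = 1.
Geometric multiplicity < algebraic multiplicity, so L is not diagonalizable.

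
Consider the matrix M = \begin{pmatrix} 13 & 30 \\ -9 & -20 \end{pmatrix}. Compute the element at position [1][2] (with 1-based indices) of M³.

Characteristic polynomial: s^2 + 7s + 10 = (s + 2)(s + 5), so the eigenvalues are -5, -2.
s=-2: eigenvector (-2, 1).
s=-5: eigenvector (-5, 3).
P = [[-2, -5], [1, 3]], D = diag(-2, -5), P⁻¹ = [[-3, -5], [1, 2]].
M³ = P·diag(-8, -125)·P⁻¹ = [[577, 1170], [-351, -710]].
The requested entry is 1170.

1170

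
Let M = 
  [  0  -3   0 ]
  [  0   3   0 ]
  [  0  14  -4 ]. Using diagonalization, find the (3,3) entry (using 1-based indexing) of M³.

Characteristic polynomial: s^3 + s^2 - 12s = s(s - 3)(s + 4), so the eigenvalues are -4, 0, 3.
s=-4: eigenvector (0, 0, 1).
s=3: eigenvector (-1, 1, 2).
s=0: eigenvector (1, 0, 0).
P = [[0, -1, 1], [0, 1, 0], [1, 2, 0]], D = diag(-4, 3, 0), P⁻¹ = [[0, -2, 1], [0, 1, 0], [1, 1, 0]].
M³ = P·diag(-64, 27, 0)·P⁻¹ = [[0, -27, 0], [0, 27, 0], [0, 182, -64]].
The requested entry is -64.

-64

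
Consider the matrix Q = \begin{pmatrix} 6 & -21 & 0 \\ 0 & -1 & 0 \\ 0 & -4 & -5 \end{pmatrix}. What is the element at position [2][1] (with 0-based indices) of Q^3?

-124

Characteristic polynomial: μ^3 - 31μ - 30 = (μ - 6)(μ + 1)(μ + 5), so the eigenvalues are -5, -1, 6.
μ=6: eigenvector (1, 0, 0).
μ=-1: eigenvector (3, 1, -1).
μ=-5: eigenvector (0, 0, 1).
P = [[1, 3, 0], [0, 1, 0], [0, -1, 1]], D = diag(6, -1, -5), P⁻¹ = [[1, -3, 0], [0, 1, 0], [0, 1, 1]].
Q³ = P·diag(216, -1, -125)·P⁻¹ = [[216, -651, 0], [0, -1, 0], [0, -124, -125]].
The requested entry is -124.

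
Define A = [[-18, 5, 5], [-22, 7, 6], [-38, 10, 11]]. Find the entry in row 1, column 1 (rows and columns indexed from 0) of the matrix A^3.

Characteristic polynomial: t^3 - 7t + 6 = (t - 2)(t - 1)(t + 3), so the eigenvalues are -3, 1, 2.
t=2: eigenvector (-1, -2, -2).
t=-3: eigenvector (1, 1, 2).
t=1: eigenvector (0, -1, 1).
P = [[-1, 1, 0], [-2, 1, -1], [-2, 2, 1]], D = diag(2, -3, 1), P⁻¹ = [[3, -1, -1], [4, -1, -1], [-2, 0, 1]].
A³ = P·diag(8, -27, 1)·P⁻¹ = [[-132, 35, 35], [-154, 43, 42], [-266, 70, 71]].
The requested entry is 43.

43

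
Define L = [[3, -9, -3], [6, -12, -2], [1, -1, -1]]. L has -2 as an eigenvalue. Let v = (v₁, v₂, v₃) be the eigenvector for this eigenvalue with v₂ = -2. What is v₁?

L + 2I = [[5, -9, -3], [6, -10, -2], [1, -1, 1]].
Solving (L + 2I)v = 0 gives the eigenspace spanned by (-3, -2, 1).
With v₂ = -2, v = (-3, -2, 1), so v₁ = -3.

-3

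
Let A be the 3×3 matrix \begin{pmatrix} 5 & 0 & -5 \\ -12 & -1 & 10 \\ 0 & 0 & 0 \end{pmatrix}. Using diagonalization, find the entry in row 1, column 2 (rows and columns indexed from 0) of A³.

250

Characteristic polynomial: r^3 - 4r^2 - 5r = r(r - 5)(r + 1), so the eigenvalues are -1, 0, 5.
r=-1: eigenvector (0, 1, 0).
r=5: eigenvector (1, -2, 0).
r=0: eigenvector (1, -2, 1).
P = [[0, 1, 1], [1, -2, -2], [0, 0, 1]], D = diag(-1, 5, 0), P⁻¹ = [[2, 1, 0], [1, 0, -1], [0, 0, 1]].
A³ = P·diag(-1, 125, 0)·P⁻¹ = [[125, 0, -125], [-252, -1, 250], [0, 0, 0]].
The requested entry is 250.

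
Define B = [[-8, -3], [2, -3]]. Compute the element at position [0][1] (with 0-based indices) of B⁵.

Characteristic polynomial: t^2 + 11t + 30 = (t + 5)(t + 6), so the eigenvalues are -6, -5.
t=-6: eigenvector (3, -2).
t=-5: eigenvector (-1, 1).
P = [[3, -1], [-2, 1]], D = diag(-6, -5), P⁻¹ = [[1, 1], [2, 3]].
B⁵ = P·diag(-7776, -3125)·P⁻¹ = [[-17078, -13953], [9302, 6177]].
The requested entry is -13953.

-13953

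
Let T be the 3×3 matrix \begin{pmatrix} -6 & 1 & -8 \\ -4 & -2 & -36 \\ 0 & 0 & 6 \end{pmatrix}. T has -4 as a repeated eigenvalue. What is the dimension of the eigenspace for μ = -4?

1

T + 4I = [[-2, 1, -8], [-4, 2, -36], [0, 0, 10]].
This matrix has rank 2, so its null space has dimension 3 − 2 = 1.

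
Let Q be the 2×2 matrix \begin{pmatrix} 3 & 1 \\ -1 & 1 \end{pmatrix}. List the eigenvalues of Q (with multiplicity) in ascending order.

Characteristic polynomial: p(s) = s^2 - 4s + 4 = (s - 2)^2.
Roots (with multiplicity): 2, 2.

2, 2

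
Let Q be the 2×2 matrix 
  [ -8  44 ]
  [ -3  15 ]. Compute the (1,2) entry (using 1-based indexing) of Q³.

Characteristic polynomial: s^2 - 7s + 12 = (s - 4)(s - 3), so the eigenvalues are 3, 4.
s=3: eigenvector (4, 1).
s=4: eigenvector (11, 3).
P = [[4, 11], [1, 3]], D = diag(3, 4), P⁻¹ = [[3, -11], [-1, 4]].
Q³ = P·diag(27, 64)·P⁻¹ = [[-380, 1628], [-111, 471]].
The requested entry is 1628.

1628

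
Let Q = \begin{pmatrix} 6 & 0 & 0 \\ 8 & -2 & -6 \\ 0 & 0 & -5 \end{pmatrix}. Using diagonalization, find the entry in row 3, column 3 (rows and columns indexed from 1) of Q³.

-125

Characteristic polynomial: λ^3 + λ^2 - 32λ - 60 = (λ - 6)(λ + 2)(λ + 5), so the eigenvalues are -5, -2, 6.
λ=6: eigenvector (1, 1, 0).
λ=-5: eigenvector (0, 2, 1).
λ=-2: eigenvector (0, 1, 0).
P = [[1, 0, 0], [1, 2, 1], [0, 1, 0]], D = diag(6, -5, -2), P⁻¹ = [[1, 0, 0], [0, 0, 1], [-1, 1, -2]].
Q³ = P·diag(216, -125, -8)·P⁻¹ = [[216, 0, 0], [224, -8, -234], [0, 0, -125]].
The requested entry is -125.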